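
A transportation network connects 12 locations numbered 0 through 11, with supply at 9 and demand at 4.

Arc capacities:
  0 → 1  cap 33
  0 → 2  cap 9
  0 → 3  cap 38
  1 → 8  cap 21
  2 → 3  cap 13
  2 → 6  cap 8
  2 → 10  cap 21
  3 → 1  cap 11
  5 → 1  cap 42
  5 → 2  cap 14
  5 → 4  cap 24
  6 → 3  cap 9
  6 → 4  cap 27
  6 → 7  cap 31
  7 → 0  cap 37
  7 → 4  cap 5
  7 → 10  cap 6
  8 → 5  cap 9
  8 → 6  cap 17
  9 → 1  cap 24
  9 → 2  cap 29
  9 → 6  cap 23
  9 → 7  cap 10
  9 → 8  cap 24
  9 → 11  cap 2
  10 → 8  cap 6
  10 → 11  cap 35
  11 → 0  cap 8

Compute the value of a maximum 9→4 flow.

Maximum flow value: 41

augment #1: 9→6→4 bottleneck 23, total now 23
augment #2: 9→7→4 bottleneck 5, total now 28
augment #3: 9→2→6→4 bottleneck 4, total now 32
augment #4: 9→8→5→4 bottleneck 9, total now 41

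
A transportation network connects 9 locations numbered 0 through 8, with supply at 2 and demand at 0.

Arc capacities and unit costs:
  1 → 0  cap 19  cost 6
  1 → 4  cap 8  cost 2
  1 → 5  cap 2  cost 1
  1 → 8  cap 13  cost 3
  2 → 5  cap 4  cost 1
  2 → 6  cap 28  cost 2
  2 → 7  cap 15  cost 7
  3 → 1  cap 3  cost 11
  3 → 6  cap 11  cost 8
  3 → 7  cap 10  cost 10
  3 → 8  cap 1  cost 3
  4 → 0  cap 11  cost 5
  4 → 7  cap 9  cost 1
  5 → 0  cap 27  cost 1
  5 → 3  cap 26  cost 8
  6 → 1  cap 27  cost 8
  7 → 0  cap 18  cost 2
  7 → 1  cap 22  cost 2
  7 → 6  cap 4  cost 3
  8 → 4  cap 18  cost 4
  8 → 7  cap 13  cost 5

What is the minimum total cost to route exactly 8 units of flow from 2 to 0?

shortest-cost path #1: 2→5→0 push 4 @ unit cost 2 (adds 8)
shortest-cost path #2: 2→7→0 push 4 @ unit cost 9 (adds 36)
total cost = 44

Minimum cost for 8 units: 44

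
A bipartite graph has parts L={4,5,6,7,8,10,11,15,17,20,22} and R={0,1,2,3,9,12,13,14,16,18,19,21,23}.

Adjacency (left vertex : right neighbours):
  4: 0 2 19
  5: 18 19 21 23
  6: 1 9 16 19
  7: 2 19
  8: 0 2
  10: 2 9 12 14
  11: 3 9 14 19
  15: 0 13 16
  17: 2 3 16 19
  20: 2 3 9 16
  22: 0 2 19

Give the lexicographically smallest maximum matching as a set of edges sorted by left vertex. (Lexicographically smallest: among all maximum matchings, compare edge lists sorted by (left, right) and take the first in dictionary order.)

Lex-smallest maximum matching: {(4,0), (5,18), (6,1), (7,2), (10,9), (11,14), (15,13), (17,3), (20,16), (22,19)}

|M| = 10 (so the lex-smallest maximum matching has 10 edges)
process left vertices in ascending order; for each, take the smallest-labelled available neighbour that still permits 10 edges overall, or leave it unmatched if none does
lex-smallest matching: {4-0, 5-18, 6-1, 7-2, 10-9, 11-14, 15-13, 17-3, 20-16, 22-19}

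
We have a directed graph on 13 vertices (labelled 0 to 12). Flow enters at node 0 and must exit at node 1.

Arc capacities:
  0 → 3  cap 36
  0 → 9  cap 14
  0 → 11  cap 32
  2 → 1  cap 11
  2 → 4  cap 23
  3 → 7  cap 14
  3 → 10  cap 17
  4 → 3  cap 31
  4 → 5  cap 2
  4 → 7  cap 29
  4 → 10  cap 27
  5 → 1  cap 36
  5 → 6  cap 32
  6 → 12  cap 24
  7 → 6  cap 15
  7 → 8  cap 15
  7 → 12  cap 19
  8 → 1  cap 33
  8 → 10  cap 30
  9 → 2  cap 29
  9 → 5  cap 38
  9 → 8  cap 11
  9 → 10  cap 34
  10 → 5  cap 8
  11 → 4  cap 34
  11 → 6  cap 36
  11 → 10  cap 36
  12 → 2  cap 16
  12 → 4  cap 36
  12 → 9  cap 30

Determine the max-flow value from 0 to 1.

augment #1: 0→9→2→1 bottleneck 11, total now 11
augment #2: 0→9→5→1 bottleneck 3, total now 14
augment #3: 0→3→7→8→1 bottleneck 14, total now 28
augment #4: 0→3→10→5→1 bottleneck 8, total now 36
augment #5: 0→11→4→5→1 bottleneck 2, total now 38
augment #6: 0→11→4→7→8→1 bottleneck 1, total now 39
augment #7: 0→11→6→12→9→5→1 bottleneck 23, total now 62
augment #8: 0→11→6→12→9→8→1 bottleneck 1, total now 63
augment #9: 0→11→4→7→12→9→8→1 bottleneck 5, total now 68

Maximum flow value: 68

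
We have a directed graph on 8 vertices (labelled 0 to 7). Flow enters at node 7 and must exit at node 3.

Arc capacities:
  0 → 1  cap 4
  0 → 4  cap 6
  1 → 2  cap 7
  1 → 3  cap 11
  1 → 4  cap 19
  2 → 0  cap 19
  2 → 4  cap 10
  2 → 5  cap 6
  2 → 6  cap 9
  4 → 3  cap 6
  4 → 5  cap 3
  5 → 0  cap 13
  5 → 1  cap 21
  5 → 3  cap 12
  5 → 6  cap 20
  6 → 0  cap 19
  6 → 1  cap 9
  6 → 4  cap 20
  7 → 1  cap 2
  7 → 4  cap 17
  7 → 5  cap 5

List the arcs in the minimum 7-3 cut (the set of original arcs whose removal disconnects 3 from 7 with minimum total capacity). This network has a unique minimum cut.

augment #1: 7→1→3 push 2
augment #2: 7→4→3 push 6
augment #3: 7→5→3 push 5
augment #4: 7→4→5→3 push 3
max flow = 16; residual-reachable set from 7 gives S-side
cut edges (S→T): {(4,3), (4,5), (7,1), (7,5)} total cap 16

Min-cut arcs: {(4,3), (4,5), (7,1), (7,5)} (total capacity 16)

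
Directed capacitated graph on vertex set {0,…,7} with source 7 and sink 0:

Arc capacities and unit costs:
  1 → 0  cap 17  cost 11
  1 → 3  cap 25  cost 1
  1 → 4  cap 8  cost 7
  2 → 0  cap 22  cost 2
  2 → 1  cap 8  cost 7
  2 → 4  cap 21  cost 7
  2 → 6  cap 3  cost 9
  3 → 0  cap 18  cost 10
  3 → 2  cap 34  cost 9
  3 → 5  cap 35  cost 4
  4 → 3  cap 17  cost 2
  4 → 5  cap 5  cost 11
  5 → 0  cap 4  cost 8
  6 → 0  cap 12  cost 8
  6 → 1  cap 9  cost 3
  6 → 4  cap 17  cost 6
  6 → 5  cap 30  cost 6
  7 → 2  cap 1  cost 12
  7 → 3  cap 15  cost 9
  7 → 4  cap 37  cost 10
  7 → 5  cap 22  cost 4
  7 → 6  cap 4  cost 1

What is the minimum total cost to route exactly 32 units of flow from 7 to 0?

Minimum cost for 32 units: 564

shortest-cost path #1: 7→6→0 push 4 @ unit cost 9 (adds 36)
shortest-cost path #2: 7→5→0 push 4 @ unit cost 12 (adds 48)
shortest-cost path #3: 7→2→0 push 1 @ unit cost 14 (adds 14)
shortest-cost path #4: 7→3→0 push 15 @ unit cost 19 (adds 285)
shortest-cost path #5: 7→4→3→0 push 3 @ unit cost 22 (adds 66)
shortest-cost path #6: 7→4→3→2→0 push 5 @ unit cost 23 (adds 115)
total cost = 564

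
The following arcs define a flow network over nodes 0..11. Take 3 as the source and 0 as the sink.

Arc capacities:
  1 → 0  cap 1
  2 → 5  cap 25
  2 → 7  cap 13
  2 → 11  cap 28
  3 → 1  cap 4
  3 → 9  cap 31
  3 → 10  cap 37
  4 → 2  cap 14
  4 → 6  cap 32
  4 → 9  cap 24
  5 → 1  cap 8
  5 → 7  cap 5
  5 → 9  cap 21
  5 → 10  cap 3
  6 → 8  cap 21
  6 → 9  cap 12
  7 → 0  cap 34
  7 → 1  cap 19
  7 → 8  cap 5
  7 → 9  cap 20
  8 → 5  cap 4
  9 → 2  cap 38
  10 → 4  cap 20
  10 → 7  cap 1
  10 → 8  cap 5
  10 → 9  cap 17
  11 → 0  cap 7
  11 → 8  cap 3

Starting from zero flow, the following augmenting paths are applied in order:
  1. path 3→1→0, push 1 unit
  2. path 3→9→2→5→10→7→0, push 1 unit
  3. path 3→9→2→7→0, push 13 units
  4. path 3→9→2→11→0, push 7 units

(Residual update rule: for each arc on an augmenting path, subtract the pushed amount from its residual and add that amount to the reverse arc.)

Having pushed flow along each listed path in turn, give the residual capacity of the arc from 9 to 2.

after path 1 (3→1→0, push 1): res(9,2)=38
after path 2 (3→9→2→5→10→7→0, push 1): res(9,2)=37
after path 3 (3→9→2→7→0, push 13): res(9,2)=24
after path 4 (3→9→2→11→0, push 7): res(9,2)=17

Residual capacity of (9,2): 17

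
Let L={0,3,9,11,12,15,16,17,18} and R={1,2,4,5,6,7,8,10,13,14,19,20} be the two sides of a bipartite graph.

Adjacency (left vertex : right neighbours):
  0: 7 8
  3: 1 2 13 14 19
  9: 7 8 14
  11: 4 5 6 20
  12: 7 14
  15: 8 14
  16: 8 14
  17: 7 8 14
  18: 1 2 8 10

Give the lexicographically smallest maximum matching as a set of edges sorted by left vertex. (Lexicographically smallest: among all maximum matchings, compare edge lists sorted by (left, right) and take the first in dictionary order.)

Lex-smallest maximum matching: {(0,7), (3,1), (9,8), (11,4), (12,14), (18,2)}

|M| = 6 (so the lex-smallest maximum matching has 6 edges)
process left vertices in ascending order; for each, take the smallest-labelled available neighbour that still permits 6 edges overall, or leave it unmatched if none does
lex-smallest matching: {0-7, 3-1, 9-8, 11-4, 12-14, 18-2}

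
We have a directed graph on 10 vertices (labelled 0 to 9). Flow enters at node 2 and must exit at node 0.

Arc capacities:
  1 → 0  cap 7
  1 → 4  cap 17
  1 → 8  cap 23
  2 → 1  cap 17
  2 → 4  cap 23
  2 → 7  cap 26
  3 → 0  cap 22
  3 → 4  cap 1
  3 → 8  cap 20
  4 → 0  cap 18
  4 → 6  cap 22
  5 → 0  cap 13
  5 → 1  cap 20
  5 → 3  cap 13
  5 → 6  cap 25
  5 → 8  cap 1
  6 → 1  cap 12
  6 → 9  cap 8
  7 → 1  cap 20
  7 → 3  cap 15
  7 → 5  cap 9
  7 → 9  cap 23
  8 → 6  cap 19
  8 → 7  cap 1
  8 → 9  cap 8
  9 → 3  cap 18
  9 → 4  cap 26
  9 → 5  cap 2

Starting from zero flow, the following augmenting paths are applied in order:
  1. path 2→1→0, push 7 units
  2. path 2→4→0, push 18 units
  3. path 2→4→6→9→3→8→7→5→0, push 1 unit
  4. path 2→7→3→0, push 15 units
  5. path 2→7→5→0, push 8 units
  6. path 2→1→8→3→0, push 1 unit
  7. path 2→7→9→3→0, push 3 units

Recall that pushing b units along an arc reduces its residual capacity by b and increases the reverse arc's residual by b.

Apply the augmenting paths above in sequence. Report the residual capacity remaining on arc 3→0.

after path 1 (2→1→0, push 7): res(3,0)=22
after path 2 (2→4→0, push 18): res(3,0)=22
after path 3 (2→4→6→9→3→8→7→5→0, push 1): res(3,0)=22
after path 4 (2→7→3→0, push 15): res(3,0)=7
after path 5 (2→7→5→0, push 8): res(3,0)=7
after path 6 (2→1→8→3→0, push 1): res(3,0)=6
after path 7 (2→7→9→3→0, push 3): res(3,0)=3

Residual capacity of (3,0): 3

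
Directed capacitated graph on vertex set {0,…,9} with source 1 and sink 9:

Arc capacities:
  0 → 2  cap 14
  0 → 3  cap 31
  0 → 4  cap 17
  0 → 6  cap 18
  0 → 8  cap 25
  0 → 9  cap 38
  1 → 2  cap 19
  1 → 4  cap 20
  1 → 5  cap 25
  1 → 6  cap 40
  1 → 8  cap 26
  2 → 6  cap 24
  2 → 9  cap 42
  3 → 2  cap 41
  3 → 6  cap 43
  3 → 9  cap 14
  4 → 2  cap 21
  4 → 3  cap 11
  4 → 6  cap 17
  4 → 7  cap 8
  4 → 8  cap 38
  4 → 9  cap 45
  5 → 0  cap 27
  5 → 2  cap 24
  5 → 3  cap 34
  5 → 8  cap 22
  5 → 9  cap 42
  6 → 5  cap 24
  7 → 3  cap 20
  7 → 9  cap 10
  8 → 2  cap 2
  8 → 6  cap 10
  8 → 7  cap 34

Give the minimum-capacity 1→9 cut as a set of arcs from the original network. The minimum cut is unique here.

augment #1: 1→2→9 push 19
augment #2: 1→4→9 push 20
augment #3: 1→5→9 push 25
augment #4: 1→6→5→9 push 17
augment #5: 1→8→2→9 push 2
augment #6: 1→8→7→9 push 10
augment #7: 1→6→5→0→9 push 7
augment #8: 1→8→7→3→9 push 14
max flow = 114; residual-reachable set from 1 gives S-side
cut edges (S→T): {(1,2), (1,4), (1,5), (1,8), (6,5)} total cap 114

Min-cut arcs: {(1,2), (1,4), (1,5), (1,8), (6,5)} (total capacity 114)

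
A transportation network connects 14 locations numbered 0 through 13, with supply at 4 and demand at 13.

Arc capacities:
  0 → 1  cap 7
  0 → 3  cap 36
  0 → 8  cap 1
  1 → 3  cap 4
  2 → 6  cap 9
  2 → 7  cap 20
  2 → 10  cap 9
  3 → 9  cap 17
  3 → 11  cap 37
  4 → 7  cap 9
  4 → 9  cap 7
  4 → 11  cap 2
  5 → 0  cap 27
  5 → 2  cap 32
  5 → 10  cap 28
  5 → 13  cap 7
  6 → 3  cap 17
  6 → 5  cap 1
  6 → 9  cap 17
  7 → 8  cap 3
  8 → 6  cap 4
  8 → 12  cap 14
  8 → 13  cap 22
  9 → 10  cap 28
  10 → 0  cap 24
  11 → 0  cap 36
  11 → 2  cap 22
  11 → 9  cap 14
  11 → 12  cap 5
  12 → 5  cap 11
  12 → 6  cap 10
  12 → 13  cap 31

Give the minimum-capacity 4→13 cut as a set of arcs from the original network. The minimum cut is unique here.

Min-cut arcs: {(0,8), (6,5), (7,8), (11,12)} (total capacity 10)

augment #1: 4→7→8→13 push 3
augment #2: 4→11→12→13 push 2
augment #3: 4→9→10→0→8→13 push 1
augment #4: 4→9→10→0→3→11→12→13 push 3
augment #5: 4→9→10→0→3→11→2→6→5→13 push 1
max flow = 10; residual-reachable set from 4 gives S-side
cut edges (S→T): {(0,8), (6,5), (7,8), (11,12)} total cap 10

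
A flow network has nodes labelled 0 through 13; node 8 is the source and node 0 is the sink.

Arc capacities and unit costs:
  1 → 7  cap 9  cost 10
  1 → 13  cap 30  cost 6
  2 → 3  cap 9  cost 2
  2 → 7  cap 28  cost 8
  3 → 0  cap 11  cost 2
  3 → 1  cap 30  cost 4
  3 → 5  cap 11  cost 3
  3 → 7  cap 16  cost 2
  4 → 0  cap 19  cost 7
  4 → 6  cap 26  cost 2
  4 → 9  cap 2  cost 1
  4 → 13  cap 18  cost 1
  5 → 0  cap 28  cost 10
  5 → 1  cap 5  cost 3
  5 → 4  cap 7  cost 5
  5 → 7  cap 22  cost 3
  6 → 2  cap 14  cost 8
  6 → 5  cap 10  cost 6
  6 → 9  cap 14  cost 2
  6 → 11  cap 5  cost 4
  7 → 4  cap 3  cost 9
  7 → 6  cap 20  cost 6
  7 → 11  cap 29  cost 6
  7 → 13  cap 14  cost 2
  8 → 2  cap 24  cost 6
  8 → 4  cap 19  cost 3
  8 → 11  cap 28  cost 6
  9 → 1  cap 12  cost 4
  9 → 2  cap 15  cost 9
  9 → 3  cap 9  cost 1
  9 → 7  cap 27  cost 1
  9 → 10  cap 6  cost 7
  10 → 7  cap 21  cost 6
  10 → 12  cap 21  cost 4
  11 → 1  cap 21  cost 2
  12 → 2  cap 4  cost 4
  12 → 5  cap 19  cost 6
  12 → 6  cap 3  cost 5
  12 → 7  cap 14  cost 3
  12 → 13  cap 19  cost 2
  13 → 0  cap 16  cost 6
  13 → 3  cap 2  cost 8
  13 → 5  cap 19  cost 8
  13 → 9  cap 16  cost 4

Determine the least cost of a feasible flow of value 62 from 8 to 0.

shortest-cost path #1: 8→4→9→3→0 push 2 @ unit cost 7 (adds 14)
shortest-cost path #2: 8→2→3→0 push 9 @ unit cost 10 (adds 90)
shortest-cost path #3: 8→4→0 push 17 @ unit cost 10 (adds 170)
shortest-cost path #4: 8→11→1→13→0 push 16 @ unit cost 20 (adds 320)
shortest-cost path #5: 8→11→1→13→9→4→0 push 2 @ unit cost 24 (adds 48)
shortest-cost path #6: 8→11→1→13→5→0 push 3 @ unit cost 32 (adds 96)
shortest-cost path #7: 8→2→7→13→5→0 push 13 @ unit cost 34 (adds 442)
total cost = 1180

Minimum cost for 62 units: 1180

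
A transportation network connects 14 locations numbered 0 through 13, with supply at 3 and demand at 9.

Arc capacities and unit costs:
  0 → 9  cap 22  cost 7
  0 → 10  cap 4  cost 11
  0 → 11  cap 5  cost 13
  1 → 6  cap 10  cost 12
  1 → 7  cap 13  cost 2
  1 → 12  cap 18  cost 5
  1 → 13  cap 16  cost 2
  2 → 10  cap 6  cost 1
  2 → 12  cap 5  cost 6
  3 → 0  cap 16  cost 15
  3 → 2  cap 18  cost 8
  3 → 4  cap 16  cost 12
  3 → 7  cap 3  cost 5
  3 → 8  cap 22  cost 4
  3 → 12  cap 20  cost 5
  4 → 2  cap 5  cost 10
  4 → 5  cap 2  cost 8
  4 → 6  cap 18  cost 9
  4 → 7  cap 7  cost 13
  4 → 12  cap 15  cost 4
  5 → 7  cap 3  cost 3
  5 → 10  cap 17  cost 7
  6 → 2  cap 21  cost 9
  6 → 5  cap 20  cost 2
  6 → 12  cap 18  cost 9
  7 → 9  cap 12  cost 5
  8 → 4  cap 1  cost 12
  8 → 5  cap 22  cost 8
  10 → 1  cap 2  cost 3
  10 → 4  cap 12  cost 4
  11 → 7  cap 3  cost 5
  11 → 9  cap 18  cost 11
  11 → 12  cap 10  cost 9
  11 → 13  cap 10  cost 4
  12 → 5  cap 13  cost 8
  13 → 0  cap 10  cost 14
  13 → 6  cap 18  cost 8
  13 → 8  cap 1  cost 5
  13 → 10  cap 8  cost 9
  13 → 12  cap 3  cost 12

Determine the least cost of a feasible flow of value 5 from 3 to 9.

shortest-cost path #1: 3→7→9 push 3 @ unit cost 10 (adds 30)
shortest-cost path #2: 3→2→10→1→7→9 push 2 @ unit cost 19 (adds 38)
total cost = 68

Minimum cost for 5 units: 68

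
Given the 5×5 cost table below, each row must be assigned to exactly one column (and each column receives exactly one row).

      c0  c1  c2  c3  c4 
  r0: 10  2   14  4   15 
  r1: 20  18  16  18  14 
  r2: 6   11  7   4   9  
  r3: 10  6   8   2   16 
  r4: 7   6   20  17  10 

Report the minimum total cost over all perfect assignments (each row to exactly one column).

Minimum assignment cost: 32

optimal assignment: row0→col1 (cost 2), row1→col4 (cost 14), row2→col2 (cost 7), row3→col3 (cost 2), row4→col0 (cost 7)
total = 2 + 14 + 7 + 2 + 7 = 32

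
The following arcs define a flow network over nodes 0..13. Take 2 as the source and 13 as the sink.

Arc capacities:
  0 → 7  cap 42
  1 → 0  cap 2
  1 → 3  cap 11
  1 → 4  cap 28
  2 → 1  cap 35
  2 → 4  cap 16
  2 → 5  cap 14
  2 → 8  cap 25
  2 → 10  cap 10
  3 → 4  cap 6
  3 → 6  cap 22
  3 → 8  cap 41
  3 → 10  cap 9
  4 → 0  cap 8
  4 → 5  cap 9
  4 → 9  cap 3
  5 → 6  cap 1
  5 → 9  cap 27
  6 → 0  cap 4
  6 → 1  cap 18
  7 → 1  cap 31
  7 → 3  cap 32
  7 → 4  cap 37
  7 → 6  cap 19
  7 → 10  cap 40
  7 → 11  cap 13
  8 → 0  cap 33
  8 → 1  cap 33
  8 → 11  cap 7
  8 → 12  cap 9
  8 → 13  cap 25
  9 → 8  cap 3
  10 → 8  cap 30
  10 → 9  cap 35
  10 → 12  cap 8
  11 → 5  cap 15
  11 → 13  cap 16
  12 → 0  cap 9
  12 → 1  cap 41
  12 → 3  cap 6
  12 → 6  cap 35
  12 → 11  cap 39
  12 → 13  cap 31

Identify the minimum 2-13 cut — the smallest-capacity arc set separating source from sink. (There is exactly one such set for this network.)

Min-cut arcs: {(8,12), (8,13), (10,12), (11,13)} (total capacity 58)

augment #1: 2→8→13 push 25
augment #2: 2→10→12→13 push 8
augment #3: 2→10→8→11→13 push 2
augment #4: 2→1→0→7→11→13 push 2
augment #5: 2→1→3→8→11→13 push 5
augment #6: 2→1→3→8→12→13 push 6
augment #7: 2→4→0→7→11→13 push 7
augment #8: 2→4→9→8→12→13 push 3
max flow = 58; residual-reachable set from 2 gives S-side
cut edges (S→T): {(8,12), (8,13), (10,12), (11,13)} total cap 58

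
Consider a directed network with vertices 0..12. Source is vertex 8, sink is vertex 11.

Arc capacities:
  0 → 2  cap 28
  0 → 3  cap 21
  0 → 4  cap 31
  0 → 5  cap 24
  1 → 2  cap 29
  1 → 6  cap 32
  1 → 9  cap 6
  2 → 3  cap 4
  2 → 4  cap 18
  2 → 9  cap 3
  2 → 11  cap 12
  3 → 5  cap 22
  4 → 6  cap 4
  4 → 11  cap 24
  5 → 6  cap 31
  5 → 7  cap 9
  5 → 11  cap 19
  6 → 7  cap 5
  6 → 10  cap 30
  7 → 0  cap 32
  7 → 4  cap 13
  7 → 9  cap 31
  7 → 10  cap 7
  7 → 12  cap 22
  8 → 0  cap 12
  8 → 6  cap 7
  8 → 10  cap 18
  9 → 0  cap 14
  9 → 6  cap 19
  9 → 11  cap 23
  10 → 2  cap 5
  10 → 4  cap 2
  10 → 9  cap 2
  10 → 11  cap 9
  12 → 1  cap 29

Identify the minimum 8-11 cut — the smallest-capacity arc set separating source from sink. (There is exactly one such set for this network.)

Min-cut arcs: {(6,7), (8,0), (10,2), (10,4), (10,9), (10,11)} (total capacity 35)

augment #1: 8→10→11 push 9
augment #2: 8→0→2→11 push 12
augment #3: 8→10→4→11 push 2
augment #4: 8→10→9→11 push 2
augment #5: 8→6→7→4→11 push 5
augment #6: 8→10→2→4→11 push 5
max flow = 35; residual-reachable set from 8 gives S-side
cut edges (S→T): {(6,7), (8,0), (10,2), (10,4), (10,9), (10,11)} total cap 35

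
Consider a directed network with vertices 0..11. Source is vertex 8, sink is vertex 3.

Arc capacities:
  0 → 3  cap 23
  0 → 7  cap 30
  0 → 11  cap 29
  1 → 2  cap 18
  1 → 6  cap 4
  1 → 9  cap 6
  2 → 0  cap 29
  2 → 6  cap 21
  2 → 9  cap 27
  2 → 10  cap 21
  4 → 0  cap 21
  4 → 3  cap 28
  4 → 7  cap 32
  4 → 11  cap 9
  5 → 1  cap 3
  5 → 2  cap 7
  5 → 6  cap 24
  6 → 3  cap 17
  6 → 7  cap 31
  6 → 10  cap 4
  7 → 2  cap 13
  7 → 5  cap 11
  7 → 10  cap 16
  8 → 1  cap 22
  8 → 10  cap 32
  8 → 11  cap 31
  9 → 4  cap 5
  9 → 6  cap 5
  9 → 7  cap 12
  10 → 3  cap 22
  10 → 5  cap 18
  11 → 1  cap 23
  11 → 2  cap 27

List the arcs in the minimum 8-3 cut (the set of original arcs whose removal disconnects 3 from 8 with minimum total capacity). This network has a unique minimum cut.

augment #1: 8→10→3 push 22
augment #2: 8→1→6→3 push 4
augment #3: 8→1→2→0→3 push 18
augment #4: 8→10→5→6→3 push 10
augment #5: 8→11→2→0→3 push 5
augment #6: 8→11→2→6→3 push 3
augment #7: 8→11→1→9→4→3 push 5
max flow = 67; residual-reachable set from 8 gives S-side
cut edges (S→T): {(0,3), (6,3), (9,4), (10,3)} total cap 67

Min-cut arcs: {(0,3), (6,3), (9,4), (10,3)} (total capacity 67)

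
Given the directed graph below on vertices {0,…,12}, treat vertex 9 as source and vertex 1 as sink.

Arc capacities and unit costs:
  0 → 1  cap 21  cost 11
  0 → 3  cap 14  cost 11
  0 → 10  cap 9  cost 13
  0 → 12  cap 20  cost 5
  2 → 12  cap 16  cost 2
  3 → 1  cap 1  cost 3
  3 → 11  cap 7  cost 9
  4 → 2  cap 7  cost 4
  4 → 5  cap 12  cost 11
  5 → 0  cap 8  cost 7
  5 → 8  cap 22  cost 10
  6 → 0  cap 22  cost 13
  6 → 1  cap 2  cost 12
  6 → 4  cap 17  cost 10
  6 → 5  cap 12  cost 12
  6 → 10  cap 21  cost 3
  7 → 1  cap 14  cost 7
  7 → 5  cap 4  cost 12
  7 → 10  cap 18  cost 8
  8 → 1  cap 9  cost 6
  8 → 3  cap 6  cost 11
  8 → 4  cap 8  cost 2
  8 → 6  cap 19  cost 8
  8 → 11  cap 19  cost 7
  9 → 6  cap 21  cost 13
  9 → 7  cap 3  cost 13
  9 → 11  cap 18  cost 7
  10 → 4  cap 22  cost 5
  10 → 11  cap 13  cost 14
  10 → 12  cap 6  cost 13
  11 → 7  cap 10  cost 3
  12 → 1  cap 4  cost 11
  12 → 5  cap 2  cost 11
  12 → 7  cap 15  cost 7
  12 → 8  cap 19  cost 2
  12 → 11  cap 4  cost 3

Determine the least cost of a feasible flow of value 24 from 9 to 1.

shortest-cost path #1: 9→11→7→1 push 10 @ unit cost 17 (adds 170)
shortest-cost path #2: 9→7→1 push 3 @ unit cost 20 (adds 60)
shortest-cost path #3: 9→6→1 push 2 @ unit cost 25 (adds 50)
shortest-cost path #4: 9→6→10→4→2→12→8→1 push 7 @ unit cost 35 (adds 245)
shortest-cost path #5: 9→6→0→1 push 2 @ unit cost 37 (adds 74)
total cost = 599

Minimum cost for 24 units: 599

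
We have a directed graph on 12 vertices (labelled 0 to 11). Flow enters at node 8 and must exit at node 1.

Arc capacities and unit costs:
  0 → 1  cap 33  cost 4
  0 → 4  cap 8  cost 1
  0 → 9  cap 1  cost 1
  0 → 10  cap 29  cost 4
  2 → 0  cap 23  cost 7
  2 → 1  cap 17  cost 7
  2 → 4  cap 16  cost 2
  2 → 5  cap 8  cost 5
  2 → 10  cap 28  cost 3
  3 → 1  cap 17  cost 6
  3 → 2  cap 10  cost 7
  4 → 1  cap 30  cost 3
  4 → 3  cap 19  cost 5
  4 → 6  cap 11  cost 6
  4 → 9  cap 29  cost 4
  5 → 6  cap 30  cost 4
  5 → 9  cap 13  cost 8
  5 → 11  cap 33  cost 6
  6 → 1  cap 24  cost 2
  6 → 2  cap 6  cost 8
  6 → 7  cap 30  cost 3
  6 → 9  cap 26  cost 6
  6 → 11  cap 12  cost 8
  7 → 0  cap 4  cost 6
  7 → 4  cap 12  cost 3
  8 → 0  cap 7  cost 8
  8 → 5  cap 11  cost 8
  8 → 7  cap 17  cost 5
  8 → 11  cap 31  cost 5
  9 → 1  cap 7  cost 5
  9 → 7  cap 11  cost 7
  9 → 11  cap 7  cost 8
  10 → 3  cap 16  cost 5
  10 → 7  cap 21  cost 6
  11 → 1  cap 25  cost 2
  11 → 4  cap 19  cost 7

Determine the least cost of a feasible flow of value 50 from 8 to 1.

Minimum cost for 50 units: 475

shortest-cost path #1: 8→11→1 push 25 @ unit cost 7 (adds 175)
shortest-cost path #2: 8→7→4→1 push 12 @ unit cost 11 (adds 132)
shortest-cost path #3: 8→0→1 push 7 @ unit cost 12 (adds 84)
shortest-cost path #4: 8→5→6→1 push 6 @ unit cost 14 (adds 84)
total cost = 475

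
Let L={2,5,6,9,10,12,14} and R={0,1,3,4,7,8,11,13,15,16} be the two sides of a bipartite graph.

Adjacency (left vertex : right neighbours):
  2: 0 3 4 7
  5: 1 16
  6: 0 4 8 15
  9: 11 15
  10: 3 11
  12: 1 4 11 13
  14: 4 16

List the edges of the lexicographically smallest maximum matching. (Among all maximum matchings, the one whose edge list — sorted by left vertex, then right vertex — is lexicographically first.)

Lex-smallest maximum matching: {(2,0), (5,1), (6,4), (9,11), (10,3), (12,13), (14,16)}

|M| = 7 (so the lex-smallest maximum matching has 7 edges)
process left vertices in ascending order; for each, take the smallest-labelled available neighbour that still permits 7 edges overall, or leave it unmatched if none does
lex-smallest matching: {2-0, 5-1, 6-4, 9-11, 10-3, 12-13, 14-16}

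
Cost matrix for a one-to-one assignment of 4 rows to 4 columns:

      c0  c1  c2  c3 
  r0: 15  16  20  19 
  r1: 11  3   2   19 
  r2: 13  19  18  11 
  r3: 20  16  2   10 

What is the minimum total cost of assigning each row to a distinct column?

optimal assignment: row0→col0 (cost 15), row1→col1 (cost 3), row2→col3 (cost 11), row3→col2 (cost 2)
total = 15 + 3 + 11 + 2 = 31

Minimum assignment cost: 31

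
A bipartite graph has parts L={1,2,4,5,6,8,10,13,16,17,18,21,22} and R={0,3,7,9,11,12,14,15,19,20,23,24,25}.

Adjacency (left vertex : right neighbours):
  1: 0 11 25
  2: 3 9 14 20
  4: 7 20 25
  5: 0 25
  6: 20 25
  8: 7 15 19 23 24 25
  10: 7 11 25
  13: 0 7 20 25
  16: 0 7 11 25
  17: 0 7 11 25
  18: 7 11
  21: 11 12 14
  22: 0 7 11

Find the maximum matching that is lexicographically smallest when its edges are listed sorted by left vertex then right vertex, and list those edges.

|M| = 8 (so the lex-smallest maximum matching has 8 edges)
process left vertices in ascending order; for each, take the smallest-labelled available neighbour that still permits 8 edges overall, or leave it unmatched if none does
lex-smallest matching: {1-0, 2-3, 4-7, 5-25, 6-20, 8-15, 10-11, 21-12}

Lex-smallest maximum matching: {(1,0), (2,3), (4,7), (5,25), (6,20), (8,15), (10,11), (21,12)}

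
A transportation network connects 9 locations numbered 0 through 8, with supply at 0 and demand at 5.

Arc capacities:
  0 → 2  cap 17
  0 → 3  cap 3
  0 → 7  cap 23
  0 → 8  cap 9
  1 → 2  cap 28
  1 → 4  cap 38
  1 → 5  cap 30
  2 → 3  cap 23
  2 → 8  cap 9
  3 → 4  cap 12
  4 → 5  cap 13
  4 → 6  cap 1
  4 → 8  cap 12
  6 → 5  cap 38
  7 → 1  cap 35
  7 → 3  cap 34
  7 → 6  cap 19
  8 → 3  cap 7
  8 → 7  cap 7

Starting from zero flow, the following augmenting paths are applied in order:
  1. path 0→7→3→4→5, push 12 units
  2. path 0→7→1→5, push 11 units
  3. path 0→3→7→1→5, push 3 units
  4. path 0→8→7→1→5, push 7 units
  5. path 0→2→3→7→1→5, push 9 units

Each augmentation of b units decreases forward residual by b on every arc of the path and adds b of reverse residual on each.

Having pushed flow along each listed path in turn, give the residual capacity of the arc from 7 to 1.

Residual capacity of (7,1): 5

after path 1 (0→7→3→4→5, push 12): res(7,1)=35
after path 2 (0→7→1→5, push 11): res(7,1)=24
after path 3 (0→3→7→1→5, push 3): res(7,1)=21
after path 4 (0→8→7→1→5, push 7): res(7,1)=14
after path 5 (0→2→3→7→1→5, push 9): res(7,1)=5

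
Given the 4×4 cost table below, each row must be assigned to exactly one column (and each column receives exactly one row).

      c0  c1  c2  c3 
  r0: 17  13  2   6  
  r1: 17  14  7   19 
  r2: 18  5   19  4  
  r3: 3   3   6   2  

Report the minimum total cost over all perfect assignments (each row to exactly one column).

optimal assignment: row0→col3 (cost 6), row1→col2 (cost 7), row2→col1 (cost 5), row3→col0 (cost 3)
total = 6 + 7 + 5 + 3 = 21

Minimum assignment cost: 21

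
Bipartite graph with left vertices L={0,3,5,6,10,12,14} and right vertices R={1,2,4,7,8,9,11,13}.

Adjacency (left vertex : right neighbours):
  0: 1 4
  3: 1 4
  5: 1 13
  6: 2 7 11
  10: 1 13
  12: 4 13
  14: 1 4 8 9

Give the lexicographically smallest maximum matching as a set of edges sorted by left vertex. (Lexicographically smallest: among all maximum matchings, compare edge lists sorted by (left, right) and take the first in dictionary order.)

Lex-smallest maximum matching: {(0,1), (3,4), (5,13), (6,2), (14,8)}

|M| = 5 (so the lex-smallest maximum matching has 5 edges)
process left vertices in ascending order; for each, take the smallest-labelled available neighbour that still permits 5 edges overall, or leave it unmatched if none does
lex-smallest matching: {0-1, 3-4, 5-13, 6-2, 14-8}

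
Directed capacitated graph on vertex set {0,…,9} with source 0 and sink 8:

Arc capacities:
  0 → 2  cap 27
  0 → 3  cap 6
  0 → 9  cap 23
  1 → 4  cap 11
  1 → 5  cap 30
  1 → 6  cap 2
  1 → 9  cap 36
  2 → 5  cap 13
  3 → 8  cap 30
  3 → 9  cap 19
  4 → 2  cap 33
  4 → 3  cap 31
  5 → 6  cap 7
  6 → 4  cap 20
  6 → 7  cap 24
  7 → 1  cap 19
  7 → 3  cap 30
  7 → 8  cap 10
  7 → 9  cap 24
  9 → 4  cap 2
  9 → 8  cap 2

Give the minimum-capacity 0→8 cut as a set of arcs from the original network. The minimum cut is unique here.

Min-cut arcs: {(0,3), (5,6), (9,4), (9,8)} (total capacity 17)

augment #1: 0→3→8 push 6
augment #2: 0→9→8 push 2
augment #3: 0→9→4→3→8 push 2
augment #4: 0→2→5→6→7→8 push 7
max flow = 17; residual-reachable set from 0 gives S-side
cut edges (S→T): {(0,3), (5,6), (9,4), (9,8)} total cap 17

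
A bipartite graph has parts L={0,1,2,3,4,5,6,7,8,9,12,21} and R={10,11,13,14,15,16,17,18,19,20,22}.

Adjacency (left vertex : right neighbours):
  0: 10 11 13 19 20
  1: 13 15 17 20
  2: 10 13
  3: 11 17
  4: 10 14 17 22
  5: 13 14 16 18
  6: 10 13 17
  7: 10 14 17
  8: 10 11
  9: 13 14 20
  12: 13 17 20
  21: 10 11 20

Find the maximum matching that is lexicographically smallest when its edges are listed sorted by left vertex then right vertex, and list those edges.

|M| = 10 (so the lex-smallest maximum matching has 10 edges)
process left vertices in ascending order; for each, take the smallest-labelled available neighbour that still permits 10 edges overall, or leave it unmatched if none does
lex-smallest matching: {0-19, 1-15, 2-10, 3-11, 4-22, 5-16, 6-13, 7-14, 9-20, 12-17}

Lex-smallest maximum matching: {(0,19), (1,15), (2,10), (3,11), (4,22), (5,16), (6,13), (7,14), (9,20), (12,17)}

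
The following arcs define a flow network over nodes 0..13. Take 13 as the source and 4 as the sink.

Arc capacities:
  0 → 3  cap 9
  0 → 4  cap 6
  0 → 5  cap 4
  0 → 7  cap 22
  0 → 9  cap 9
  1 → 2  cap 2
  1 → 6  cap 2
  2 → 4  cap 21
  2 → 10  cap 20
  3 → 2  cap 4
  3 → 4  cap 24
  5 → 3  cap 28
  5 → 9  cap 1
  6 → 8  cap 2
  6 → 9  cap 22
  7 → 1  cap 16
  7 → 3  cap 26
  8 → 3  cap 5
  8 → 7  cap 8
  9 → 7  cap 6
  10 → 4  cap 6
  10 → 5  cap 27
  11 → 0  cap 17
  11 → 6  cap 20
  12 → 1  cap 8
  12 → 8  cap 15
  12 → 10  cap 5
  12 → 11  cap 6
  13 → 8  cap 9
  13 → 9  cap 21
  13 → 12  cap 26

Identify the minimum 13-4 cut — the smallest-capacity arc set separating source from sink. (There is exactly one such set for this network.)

Min-cut arcs: {(1,2), (8,3), (8,7), (9,7), (12,10), (12,11)} (total capacity 32)

augment #1: 13→8→3→4 push 5
augment #2: 13→12→10→4 push 5
augment #3: 13→8→7→3→4 push 4
augment #4: 13→9→7→3→4 push 6
augment #5: 13→12→1→2→4 push 2
augment #6: 13→12→11→0→4 push 6
augment #7: 13→12→8→7→3→4 push 4
max flow = 32; residual-reachable set from 13 gives S-side
cut edges (S→T): {(1,2), (8,3), (8,7), (9,7), (12,10), (12,11)} total cap 32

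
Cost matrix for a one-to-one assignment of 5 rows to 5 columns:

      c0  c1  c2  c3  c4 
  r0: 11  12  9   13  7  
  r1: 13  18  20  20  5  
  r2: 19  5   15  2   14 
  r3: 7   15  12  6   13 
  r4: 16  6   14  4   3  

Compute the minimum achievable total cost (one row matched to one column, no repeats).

optimal assignment: row0→col2 (cost 9), row1→col4 (cost 5), row2→col3 (cost 2), row3→col0 (cost 7), row4→col1 (cost 6)
total = 9 + 5 + 2 + 7 + 6 = 29

Minimum assignment cost: 29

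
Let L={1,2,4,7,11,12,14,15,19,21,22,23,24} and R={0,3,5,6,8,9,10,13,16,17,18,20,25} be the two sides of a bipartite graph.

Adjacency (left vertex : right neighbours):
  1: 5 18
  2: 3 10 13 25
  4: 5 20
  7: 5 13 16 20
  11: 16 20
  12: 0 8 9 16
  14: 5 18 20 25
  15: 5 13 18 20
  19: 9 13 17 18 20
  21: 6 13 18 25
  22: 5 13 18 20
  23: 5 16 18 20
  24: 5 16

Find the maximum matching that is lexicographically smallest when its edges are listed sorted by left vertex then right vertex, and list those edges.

|M| = 10 (so the lex-smallest maximum matching has 10 edges)
process left vertices in ascending order; for each, take the smallest-labelled available neighbour that still permits 10 edges overall, or leave it unmatched if none does
lex-smallest matching: {1-5, 2-3, 4-20, 7-13, 11-16, 12-0, 14-25, 15-18, 19-9, 21-6}

Lex-smallest maximum matching: {(1,5), (2,3), (4,20), (7,13), (11,16), (12,0), (14,25), (15,18), (19,9), (21,6)}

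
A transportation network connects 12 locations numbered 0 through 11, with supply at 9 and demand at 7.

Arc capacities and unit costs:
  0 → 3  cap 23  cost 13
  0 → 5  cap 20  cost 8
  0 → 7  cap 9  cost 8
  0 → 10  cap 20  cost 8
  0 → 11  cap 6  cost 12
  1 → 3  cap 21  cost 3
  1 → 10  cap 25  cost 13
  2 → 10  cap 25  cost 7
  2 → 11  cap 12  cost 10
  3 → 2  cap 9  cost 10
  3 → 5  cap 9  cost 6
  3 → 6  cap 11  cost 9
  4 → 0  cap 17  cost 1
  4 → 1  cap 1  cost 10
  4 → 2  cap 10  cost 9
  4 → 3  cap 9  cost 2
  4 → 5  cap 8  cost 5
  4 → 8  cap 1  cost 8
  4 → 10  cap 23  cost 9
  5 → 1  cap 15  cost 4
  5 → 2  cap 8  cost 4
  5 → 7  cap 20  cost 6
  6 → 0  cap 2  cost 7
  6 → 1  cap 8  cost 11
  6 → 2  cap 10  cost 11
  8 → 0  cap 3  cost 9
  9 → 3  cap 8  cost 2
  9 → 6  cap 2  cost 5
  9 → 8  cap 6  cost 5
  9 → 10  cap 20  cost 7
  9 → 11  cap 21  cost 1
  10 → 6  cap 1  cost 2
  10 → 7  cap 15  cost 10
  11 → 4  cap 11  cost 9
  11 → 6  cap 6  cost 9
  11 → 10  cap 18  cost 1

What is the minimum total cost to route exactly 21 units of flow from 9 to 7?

shortest-cost path #1: 9→11→10→7 push 15 @ unit cost 12 (adds 180)
shortest-cost path #2: 9→3→5→7 push 6 @ unit cost 14 (adds 84)
total cost = 264

Minimum cost for 21 units: 264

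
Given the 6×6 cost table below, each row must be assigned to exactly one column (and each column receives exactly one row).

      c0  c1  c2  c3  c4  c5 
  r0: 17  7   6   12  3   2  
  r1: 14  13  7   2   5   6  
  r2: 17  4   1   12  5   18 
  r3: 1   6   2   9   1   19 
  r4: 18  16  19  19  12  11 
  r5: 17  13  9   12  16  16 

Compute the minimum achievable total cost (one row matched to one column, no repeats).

Minimum assignment cost: 30

one of 2 optimal assignments: row0→col4 (cost 3), row1→col3 (cost 2), row2→col1 (cost 4), row3→col0 (cost 1), row4→col5 (cost 11), row5→col2 (cost 9)
total = 3 + 2 + 4 + 1 + 11 + 9 = 30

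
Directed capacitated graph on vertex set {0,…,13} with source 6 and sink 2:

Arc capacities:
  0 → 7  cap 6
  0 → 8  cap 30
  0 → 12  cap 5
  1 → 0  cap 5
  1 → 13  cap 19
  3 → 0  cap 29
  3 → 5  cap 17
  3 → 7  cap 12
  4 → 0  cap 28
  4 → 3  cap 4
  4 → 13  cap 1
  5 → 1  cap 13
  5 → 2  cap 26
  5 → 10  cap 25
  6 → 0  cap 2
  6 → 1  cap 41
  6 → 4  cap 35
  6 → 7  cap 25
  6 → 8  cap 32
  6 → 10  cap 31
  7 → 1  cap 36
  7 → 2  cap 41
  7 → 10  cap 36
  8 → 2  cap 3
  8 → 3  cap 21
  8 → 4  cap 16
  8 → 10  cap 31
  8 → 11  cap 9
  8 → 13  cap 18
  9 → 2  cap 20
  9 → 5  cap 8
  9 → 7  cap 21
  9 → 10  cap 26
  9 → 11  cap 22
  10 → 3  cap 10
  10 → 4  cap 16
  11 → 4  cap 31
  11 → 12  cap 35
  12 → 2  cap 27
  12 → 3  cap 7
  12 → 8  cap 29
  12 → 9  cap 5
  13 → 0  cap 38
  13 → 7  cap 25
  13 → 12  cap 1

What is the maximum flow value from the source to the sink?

augment #1: 6→7→2 bottleneck 25, total now 25
augment #2: 6→8→2 bottleneck 3, total now 28
augment #3: 6→0→7→2 bottleneck 2, total now 30
augment #4: 6→1→0→7→2 bottleneck 4, total now 34
augment #5: 6→1→0→12→2 bottleneck 1, total now 35
augment #6: 6→1→13→7→2 bottleneck 10, total now 45
augment #7: 6→1→13→12→2 bottleneck 1, total now 46
augment #8: 6→4→0→12→2 bottleneck 4, total now 50
augment #9: 6→4→3→5→2 bottleneck 4, total now 54
augment #10: 6→8→3→5→2 bottleneck 13, total now 67
augment #11: 6→8→11→12→2 bottleneck 9, total now 76

Maximum flow value: 76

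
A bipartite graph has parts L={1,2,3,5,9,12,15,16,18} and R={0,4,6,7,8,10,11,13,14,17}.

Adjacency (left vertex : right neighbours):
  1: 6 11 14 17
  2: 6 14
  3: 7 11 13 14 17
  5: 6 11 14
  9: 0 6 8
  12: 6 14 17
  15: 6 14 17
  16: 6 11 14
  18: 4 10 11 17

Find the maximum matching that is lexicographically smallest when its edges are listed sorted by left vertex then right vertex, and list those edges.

|M| = 7 (so the lex-smallest maximum matching has 7 edges)
process left vertices in ascending order; for each, take the smallest-labelled available neighbour that still permits 7 edges overall, or leave it unmatched if none does
lex-smallest matching: {1-6, 2-14, 3-7, 5-11, 9-0, 12-17, 18-4}

Lex-smallest maximum matching: {(1,6), (2,14), (3,7), (5,11), (9,0), (12,17), (18,4)}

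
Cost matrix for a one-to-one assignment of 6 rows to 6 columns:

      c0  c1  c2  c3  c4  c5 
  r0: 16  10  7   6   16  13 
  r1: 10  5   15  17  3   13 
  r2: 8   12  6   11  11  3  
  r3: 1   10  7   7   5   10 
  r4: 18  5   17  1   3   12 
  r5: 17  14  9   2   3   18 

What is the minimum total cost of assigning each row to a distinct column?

Minimum assignment cost: 20

optimal assignment: row0→col2 (cost 7), row1→col1 (cost 5), row2→col5 (cost 3), row3→col0 (cost 1), row4→col3 (cost 1), row5→col4 (cost 3)
total = 7 + 5 + 3 + 1 + 1 + 3 = 20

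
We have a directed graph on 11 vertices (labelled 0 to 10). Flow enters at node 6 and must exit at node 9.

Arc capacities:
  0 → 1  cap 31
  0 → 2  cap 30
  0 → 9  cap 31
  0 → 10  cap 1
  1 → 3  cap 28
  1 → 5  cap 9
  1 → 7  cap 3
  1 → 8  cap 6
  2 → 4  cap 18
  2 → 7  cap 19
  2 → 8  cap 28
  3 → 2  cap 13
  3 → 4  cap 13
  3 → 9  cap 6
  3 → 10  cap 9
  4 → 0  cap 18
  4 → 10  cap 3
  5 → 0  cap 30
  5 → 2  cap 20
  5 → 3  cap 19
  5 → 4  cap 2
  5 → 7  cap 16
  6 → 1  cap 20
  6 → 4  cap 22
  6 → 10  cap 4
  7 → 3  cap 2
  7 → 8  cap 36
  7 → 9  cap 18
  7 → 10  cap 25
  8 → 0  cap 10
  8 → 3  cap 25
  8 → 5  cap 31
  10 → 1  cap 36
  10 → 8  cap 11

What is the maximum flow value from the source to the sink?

augment #1: 6→1→3→9 bottleneck 6, total now 6
augment #2: 6→1→7→9 bottleneck 3, total now 9
augment #3: 6→4→0→9 bottleneck 18, total now 27
augment #4: 6→1→5→0→9 bottleneck 9, total now 36
augment #5: 6→1→8→0→9 bottleneck 2, total now 38
augment #6: 6→10→8→0→9 bottleneck 2, total now 40
augment #7: 6→10→8→5→7→9 bottleneck 2, total now 42
augment #8: 6→4→10→8→5→7→9 bottleneck 3, total now 45

Maximum flow value: 45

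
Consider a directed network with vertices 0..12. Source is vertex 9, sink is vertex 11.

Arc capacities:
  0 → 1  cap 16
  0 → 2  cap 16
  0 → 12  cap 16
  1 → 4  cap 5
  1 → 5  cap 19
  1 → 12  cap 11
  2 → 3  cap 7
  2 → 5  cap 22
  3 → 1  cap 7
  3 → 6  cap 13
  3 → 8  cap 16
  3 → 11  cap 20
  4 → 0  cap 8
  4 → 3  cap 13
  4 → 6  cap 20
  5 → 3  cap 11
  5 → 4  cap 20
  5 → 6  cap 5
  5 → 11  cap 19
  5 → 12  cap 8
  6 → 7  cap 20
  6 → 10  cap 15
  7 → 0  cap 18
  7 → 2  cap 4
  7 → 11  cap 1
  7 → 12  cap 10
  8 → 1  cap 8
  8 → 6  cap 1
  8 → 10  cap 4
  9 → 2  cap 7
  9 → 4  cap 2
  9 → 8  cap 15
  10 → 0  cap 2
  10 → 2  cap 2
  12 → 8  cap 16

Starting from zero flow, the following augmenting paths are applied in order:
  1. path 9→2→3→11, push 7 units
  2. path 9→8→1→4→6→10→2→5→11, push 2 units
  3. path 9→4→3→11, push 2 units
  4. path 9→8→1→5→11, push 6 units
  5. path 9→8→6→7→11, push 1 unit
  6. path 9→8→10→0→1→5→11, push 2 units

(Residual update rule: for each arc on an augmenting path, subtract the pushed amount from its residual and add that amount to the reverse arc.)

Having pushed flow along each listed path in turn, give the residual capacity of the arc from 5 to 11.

after path 1 (9→2→3→11, push 7): res(5,11)=19
after path 2 (9→8→1→4→6→10→2→5→11, push 2): res(5,11)=17
after path 3 (9→4→3→11, push 2): res(5,11)=17
after path 4 (9→8→1→5→11, push 6): res(5,11)=11
after path 5 (9→8→6→7→11, push 1): res(5,11)=11
after path 6 (9→8→10→0→1→5→11, push 2): res(5,11)=9

Residual capacity of (5,11): 9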